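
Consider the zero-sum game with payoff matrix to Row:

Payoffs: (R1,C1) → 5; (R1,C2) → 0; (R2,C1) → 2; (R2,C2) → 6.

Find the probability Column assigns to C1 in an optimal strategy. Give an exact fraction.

Row minima: R1 → 0, R2 → 2; maximin = 2.
Column maxima: C1 → 5, C2 → 6; minimax = 5.
2 ≠ 5, so there is no saddle point; optimal play is mixed.
Let Row play R1 with probability p. Expected payoff against C1: 5p + 2(1−p) = 3p + 2; against C2: 0p + 6(1−p) = −6p + 6.
Setting these equal: 3p + 2 = −6p + 6 ⇒ 9p = 4 ⇒ p = 4/9, and the value is (3)·(4/9) + 2 = 10/3.
For Column: with q = P(C1), equating R1's and R2's payoffs gives 5q = −4q + 6 ⇒ q = 2/3.

2/3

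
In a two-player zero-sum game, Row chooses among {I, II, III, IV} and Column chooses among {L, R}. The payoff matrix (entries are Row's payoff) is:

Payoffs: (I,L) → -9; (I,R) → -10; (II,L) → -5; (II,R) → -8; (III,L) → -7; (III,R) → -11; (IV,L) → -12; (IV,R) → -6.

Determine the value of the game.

Row minima: I → -10, II → -8, III → -11, IV → -12; maximin = -8.
Column maxima: L → -5, R → -6; minimax = -6.
-8 ≠ -6, so there is no saddle point; optimal play is mixed.
I is strictly dominated by II, so Row never plays it.
III is strictly dominated by II, so Row never plays it.
On the remaining 2×2 (II, IV vs L, R):
Let Row play II with probability p. Expected payoff against L: (-5)p + (-12)(1−p) = 7p − 12; against R: (-8)p + (-6)(1−p) = −2p − 6.
Setting these equal: 7p − 12 = −2p − 6 ⇒ 9p = 6 ⇒ p = 2/3, and the value is (7)·(2/3) − 12 = -22/3.
For Column: with q = P(L), equating II's and IV's payoffs gives 3q − 8 = −6q − 6 ⇒ q = 2/9.

-22/3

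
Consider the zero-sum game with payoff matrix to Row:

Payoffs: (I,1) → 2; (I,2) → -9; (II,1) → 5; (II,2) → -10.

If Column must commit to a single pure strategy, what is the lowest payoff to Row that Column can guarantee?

Column maxima: 1 → 5, 2 → -9.
The smallest of these is -9.

-9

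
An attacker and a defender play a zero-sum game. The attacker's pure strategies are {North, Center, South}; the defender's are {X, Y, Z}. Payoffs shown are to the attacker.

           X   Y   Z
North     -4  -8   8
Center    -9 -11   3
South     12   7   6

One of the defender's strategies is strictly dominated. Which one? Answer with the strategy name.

Y holds the attacker's payoff strictly below X in every row: -8 < -4, -11 < -9, 7 < 12.
So X is strictly dominated for the defender.

X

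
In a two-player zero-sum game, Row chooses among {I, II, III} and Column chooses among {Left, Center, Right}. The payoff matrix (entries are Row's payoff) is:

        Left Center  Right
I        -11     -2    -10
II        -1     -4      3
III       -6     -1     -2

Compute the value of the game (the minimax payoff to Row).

-23/8

Row minima: I → -11, II → -4, III → -6; maximin = -4.
Column maxima: Left → -1, Center → -1, Right → 3; minimax = -1.
-4 ≠ -1, so there is no saddle point; optimal play is mixed.
I is strictly dominated by III, so Row never plays it.
Right is strictly dominated by Left (it gives Row strictly more in every row), so Column never plays it.
On the remaining 2×2 (II, III vs Left, Center):
Let Row play II with probability p. Expected payoff against Left: (-1)p + (-6)(1−p) = 5p − 6; against Center: (-4)p + (-1)(1−p) = −3p − 1.
Setting these equal: 5p − 6 = −3p − 1 ⇒ 8p = 5 ⇒ p = 5/8, and the value is (5)·(5/8) − 6 = -23/8.
For Column: with q = P(Left), equating II's and III's payoffs gives 3q − 4 = −5q − 1 ⇒ q = 3/8.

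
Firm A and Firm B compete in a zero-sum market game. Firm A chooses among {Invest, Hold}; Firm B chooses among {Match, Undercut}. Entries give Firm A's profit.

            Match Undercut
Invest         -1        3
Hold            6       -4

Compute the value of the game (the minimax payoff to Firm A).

Row minima: Invest → -1, Hold → -4; maximin = -1.
Column maxima: Match → 6, Undercut → 3; minimax = 3.
-1 ≠ 3, so there is no saddle point; optimal play is mixed.
Let Firm A play Invest with probability p. Expected payoff against Match: (-1)p + 6(1−p) = −7p + 6; against Undercut: 3p + (-4)(1−p) = 7p − 4.
Setting these equal: −7p + 6 = 7p − 4 ⇒ −14p = -10 ⇒ p = 5/7, and the value is (-7)·(5/7) + 6 = 1.
For Firm B: with q = P(Match), equating Invest's and Hold's payoffs gives −4q + 3 = 10q − 4 ⇒ q = 1/2.

1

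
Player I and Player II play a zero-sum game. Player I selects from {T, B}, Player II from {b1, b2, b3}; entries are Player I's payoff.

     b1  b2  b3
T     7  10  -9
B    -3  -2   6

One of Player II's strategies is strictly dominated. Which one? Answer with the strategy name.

b1 holds Player I's payoff strictly below b2 in every row: 7 < 10, -3 < -2.
So b2 is strictly dominated for Player II.

b2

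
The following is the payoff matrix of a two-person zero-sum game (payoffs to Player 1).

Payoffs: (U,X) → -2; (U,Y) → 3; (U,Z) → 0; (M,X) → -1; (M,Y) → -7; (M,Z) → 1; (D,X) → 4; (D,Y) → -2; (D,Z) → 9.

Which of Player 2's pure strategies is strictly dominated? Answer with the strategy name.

Z

X holds Player 1's payoff strictly below Z in every row: -2 < 0, -1 < 1, 4 < 9.
So Z is strictly dominated for Player 2.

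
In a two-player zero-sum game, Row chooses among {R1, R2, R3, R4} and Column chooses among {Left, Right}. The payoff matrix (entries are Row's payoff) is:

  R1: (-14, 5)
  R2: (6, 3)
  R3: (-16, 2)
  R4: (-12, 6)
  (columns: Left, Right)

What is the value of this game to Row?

Row minima: R1 → -14, R2 → 3, R3 → -16, R4 → -12; maximin = 3.
Column maxima: Left → 6, Right → 6; minimax = 6.
3 ≠ 6, so there is no saddle point; optimal play is mixed.
R1 is strictly dominated by R4, so Row never plays it.
R3 is strictly dominated by R2, so Row never plays it.
On the remaining 2×2 (R2, R4 vs Left, Right):
Let Row play R2 with probability p. Expected payoff against Left: 6p + (-12)(1−p) = 18p − 12; against Right: 3p + 6(1−p) = −3p + 6.
Setting these equal: 18p − 12 = −3p + 6 ⇒ 21p = 18 ⇒ p = 6/7, and the value is (18)·(6/7) − 12 = 24/7.
For Column: with q = P(Left), equating R2's and R4's payoffs gives 3q + 3 = −18q + 6 ⇒ q = 1/7.

24/7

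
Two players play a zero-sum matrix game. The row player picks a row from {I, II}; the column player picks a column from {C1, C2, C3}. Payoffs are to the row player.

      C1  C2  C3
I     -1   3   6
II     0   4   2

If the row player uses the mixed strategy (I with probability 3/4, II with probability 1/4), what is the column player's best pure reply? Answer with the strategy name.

If the column player plays C1, the row player's expected payoff is (3/4)·(-1) + (1/4)·0 = -3/4.
If the column player plays C2, the row player's expected payoff is (3/4)·3 + (1/4)·4 = 13/4.
If the column player plays C3, the row player's expected payoff is (3/4)·6 + (1/4)·2 = 5.
The column player minimizes the row player's payoff; the smallest is -3/4, so the best response is C1.

C1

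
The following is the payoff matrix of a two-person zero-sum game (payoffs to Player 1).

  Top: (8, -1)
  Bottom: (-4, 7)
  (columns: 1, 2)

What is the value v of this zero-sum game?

Row minima: Top → -1, Bottom → -4; maximin = -1.
Column maxima: 1 → 8, 2 → 7; minimax = 7.
-1 ≠ 7, so there is no saddle point; optimal play is mixed.
Let Player 1 play Top with probability p. Expected payoff against 1: 8p + (-4)(1−p) = 12p − 4; against 2: (-1)p + 7(1−p) = −8p + 7.
Setting these equal: 12p − 4 = −8p + 7 ⇒ 20p = 11 ⇒ p = 11/20, and the value is (12)·(11/20) − 4 = 13/5.
For Player 2: with q = P(1), equating Top's and Bottom's payoffs gives 9q − 1 = −11q + 7 ⇒ q = 2/5.

13/5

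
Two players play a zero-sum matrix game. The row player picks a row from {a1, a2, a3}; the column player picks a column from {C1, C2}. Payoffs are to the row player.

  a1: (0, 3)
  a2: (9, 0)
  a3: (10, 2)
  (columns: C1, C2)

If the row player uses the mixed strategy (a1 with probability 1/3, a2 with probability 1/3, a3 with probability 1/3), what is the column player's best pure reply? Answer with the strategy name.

If the column player plays C1, the row player's expected payoff is (1/3)·0 + (1/3)·9 + (1/3)·10 = 19/3.
If the column player plays C2, the row player's expected payoff is (1/3)·3 + (1/3)·0 + (1/3)·2 = 5/3.
The column player minimizes the row player's payoff; the smallest is 5/3, so the best response is C2.

C2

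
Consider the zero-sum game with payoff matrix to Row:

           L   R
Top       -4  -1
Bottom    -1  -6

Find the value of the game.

-23/8

Row minima: Top → -4, Bottom → -6; maximin = -4.
Column maxima: L → -1, R → -1; minimax = -1.
-4 ≠ -1, so there is no saddle point; optimal play is mixed.
Let Row play Top with probability p. Expected payoff against L: (-4)p + (-1)(1−p) = −3p − 1; against R: (-1)p + (-6)(1−p) = 5p − 6.
Setting these equal: −3p − 1 = 5p − 6 ⇒ −8p = -5 ⇒ p = 5/8, and the value is (-3)·(5/8) − 1 = -23/8.
For Column: with q = P(L), equating Top's and Bottom's payoffs gives −3q − 1 = 5q − 6 ⇒ q = 5/8.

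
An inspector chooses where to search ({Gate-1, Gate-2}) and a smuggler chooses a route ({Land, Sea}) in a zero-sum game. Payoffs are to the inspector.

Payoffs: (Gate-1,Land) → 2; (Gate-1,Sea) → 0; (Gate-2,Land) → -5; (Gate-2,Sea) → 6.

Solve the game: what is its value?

12/13

Row minima: Gate-1 → 0, Gate-2 → -5; maximin = 0.
Column maxima: Land → 2, Sea → 6; minimax = 2.
0 ≠ 2, so there is no saddle point; optimal play is mixed.
Let the inspector play Gate-1 with probability p. Expected payoff against Land: 2p + (-5)(1−p) = 7p − 5; against Sea: 0p + 6(1−p) = −6p + 6.
Setting these equal: 7p − 5 = −6p + 6 ⇒ 13p = 11 ⇒ p = 11/13, and the value is (7)·(11/13) − 5 = 12/13.
For the smuggler: with q = P(Land), equating Gate-1's and Gate-2's payoffs gives 2q = −11q + 6 ⇒ q = 6/13.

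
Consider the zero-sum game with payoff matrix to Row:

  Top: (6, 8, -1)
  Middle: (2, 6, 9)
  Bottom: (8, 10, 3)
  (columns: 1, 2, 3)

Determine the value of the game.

Row minima: Top → -1, Middle → 2, Bottom → 3; maximin = 3.
Column maxima: 1 → 8, 2 → 10, 3 → 9; minimax = 8.
3 ≠ 8, so there is no saddle point; optimal play is mixed.
Top is strictly dominated by Bottom, so Row never plays it.
2 is strictly dominated by 1 (it gives Row strictly more in every row), so Column never plays it.
On the remaining 2×2 (Middle, Bottom vs 1, 3):
Let Row play Middle with probability p. Expected payoff against 1: 2p + 8(1−p) = −6p + 8; against 3: 9p + 3(1−p) = 6p + 3.
Setting these equal: −6p + 8 = 6p + 3 ⇒ −12p = -5 ⇒ p = 5/12, and the value is (-6)·(5/12) + 8 = 11/2.
For Column: with q = P(1), equating Middle's and Bottom's payoffs gives −7q + 9 = 5q + 3 ⇒ q = 1/2.

11/2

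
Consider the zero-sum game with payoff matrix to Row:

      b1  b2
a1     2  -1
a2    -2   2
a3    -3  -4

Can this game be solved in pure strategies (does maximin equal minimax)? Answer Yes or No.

No

Row minima: a1 → -1, a2 → -2, a3 → -4; maximin = -1.
Column maxima: b1 → 2, b2 → 2; minimax = 2.
-1 ≠ 2, so no pure-strategy equilibrium exists.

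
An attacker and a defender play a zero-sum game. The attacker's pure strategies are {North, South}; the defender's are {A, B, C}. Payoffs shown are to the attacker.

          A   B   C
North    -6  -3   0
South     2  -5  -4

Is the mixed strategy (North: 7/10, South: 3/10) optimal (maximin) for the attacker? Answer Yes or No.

Against A this mix gives (7/10)·(-6) + (3/10)·2 = -18/5.
Against B this mix gives (7/10)·(-3) + (3/10)·(-5) = -18/5.
Against C this mix gives (7/10)·0 + (3/10)·(-4) = -6/5.
All of the defender's active replies (A, B) yield -18/5, and no column does worse for the attacker. The mix makes the defender indifferent and guarantees -18/5, so it is optimal.

Yes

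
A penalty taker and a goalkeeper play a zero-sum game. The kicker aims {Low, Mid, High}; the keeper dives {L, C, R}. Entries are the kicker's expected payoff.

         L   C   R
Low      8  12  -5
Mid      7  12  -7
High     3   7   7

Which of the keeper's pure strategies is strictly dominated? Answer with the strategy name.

L holds the kicker's payoff strictly below C in every row: 8 < 12, 7 < 12, 3 < 7.
So C is strictly dominated for the keeper.

C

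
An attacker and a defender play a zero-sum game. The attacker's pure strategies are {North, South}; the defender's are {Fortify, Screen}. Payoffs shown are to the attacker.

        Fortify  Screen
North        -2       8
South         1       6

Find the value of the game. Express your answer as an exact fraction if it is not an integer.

1

Row minima: North → -2, South → 1; maximin = 1.
Column maxima: Fortify → 1, Screen → 8; minimax = 1.
Since maximin = minimax = 1, there is a saddle point and the value is 1.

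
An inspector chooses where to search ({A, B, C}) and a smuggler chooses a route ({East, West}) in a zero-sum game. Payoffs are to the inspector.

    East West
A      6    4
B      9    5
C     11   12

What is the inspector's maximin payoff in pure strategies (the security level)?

Row minima: A → 4, B → 5, C → 11.
The best of these is 11.

11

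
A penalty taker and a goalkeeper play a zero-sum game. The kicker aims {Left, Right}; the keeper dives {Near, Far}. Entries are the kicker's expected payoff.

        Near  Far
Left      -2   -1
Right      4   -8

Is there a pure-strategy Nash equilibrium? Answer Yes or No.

Row minima: Left → -2, Right → -8; maximin = -2.
Column maxima: Near → 4, Far → -1; minimax = -1.
-2 ≠ -1, so no pure-strategy equilibrium exists.

No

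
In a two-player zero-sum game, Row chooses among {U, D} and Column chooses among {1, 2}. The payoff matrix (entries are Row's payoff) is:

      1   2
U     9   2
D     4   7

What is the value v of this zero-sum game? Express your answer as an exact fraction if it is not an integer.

11/2

Row minima: U → 2, D → 4; maximin = 4.
Column maxima: 1 → 9, 2 → 7; minimax = 7.
4 ≠ 7, so there is no saddle point; optimal play is mixed.
Let Row play U with probability p. Expected payoff against 1: 9p + 4(1−p) = 5p + 4; against 2: 2p + 7(1−p) = −5p + 7.
Setting these equal: 5p + 4 = −5p + 7 ⇒ 10p = 3 ⇒ p = 3/10, and the value is (5)·(3/10) + 4 = 11/2.
For Column: with q = P(1), equating U's and D's payoffs gives 7q + 2 = −3q + 7 ⇒ q = 1/2.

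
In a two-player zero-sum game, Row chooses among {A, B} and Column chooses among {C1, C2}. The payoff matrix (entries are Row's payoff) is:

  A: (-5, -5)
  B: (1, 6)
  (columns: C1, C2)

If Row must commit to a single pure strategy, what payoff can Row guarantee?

Row minima: A → -5, B → 1.
The best of these is 1.

1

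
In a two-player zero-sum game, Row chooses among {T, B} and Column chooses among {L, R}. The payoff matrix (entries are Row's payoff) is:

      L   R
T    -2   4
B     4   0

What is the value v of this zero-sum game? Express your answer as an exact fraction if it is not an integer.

8/5

Row minima: T → -2, B → 0; maximin = 0.
Column maxima: L → 4, R → 4; minimax = 4.
0 ≠ 4, so there is no saddle point; optimal play is mixed.
Let Row play T with probability p. Expected payoff against L: (-2)p + 4(1−p) = −6p + 4; against R: 4p + 0(1−p) = 4p.
Setting these equal: −6p + 4 = 4p ⇒ −10p = -4 ⇒ p = 2/5, and the value is (-6)·(2/5) + 4 = 8/5.
For Column: with q = P(L), equating T's and B's payoffs gives −6q + 4 = 4q ⇒ q = 2/5.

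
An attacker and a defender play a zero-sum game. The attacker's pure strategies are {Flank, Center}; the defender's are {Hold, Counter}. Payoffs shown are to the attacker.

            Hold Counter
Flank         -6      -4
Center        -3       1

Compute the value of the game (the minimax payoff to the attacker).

-3

Row minima: Flank → -6, Center → -3; maximin = -3.
Column maxima: Hold → -3, Counter → 1; minimax = -3.
Since maximin = minimax = -3, there is a saddle point and the value is -3.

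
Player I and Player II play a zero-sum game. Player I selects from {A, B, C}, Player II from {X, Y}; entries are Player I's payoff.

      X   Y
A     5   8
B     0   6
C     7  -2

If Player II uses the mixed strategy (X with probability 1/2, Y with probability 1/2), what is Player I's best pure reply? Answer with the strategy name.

Expected payoff of A: (1/2)·5 + (1/2)·8 = 13/2.
Expected payoff of B: (1/2)·0 + (1/2)·6 = 3.
Expected payoff of C: (1/2)·7 + (1/2)·(-2) = 5/2.
The largest is 13/2, so Player I's best response is A.

A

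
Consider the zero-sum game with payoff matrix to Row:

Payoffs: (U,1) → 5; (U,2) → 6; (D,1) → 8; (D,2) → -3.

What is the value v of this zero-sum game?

21/4

Row minima: U → 5, D → -3; maximin = 5.
Column maxima: 1 → 8, 2 → 6; minimax = 6.
5 ≠ 6, so there is no saddle point; optimal play is mixed.
Let Row play U with probability p. Expected payoff against 1: 5p + 8(1−p) = −3p + 8; against 2: 6p + (-3)(1−p) = 9p − 3.
Setting these equal: −3p + 8 = 9p − 3 ⇒ −12p = -11 ⇒ p = 11/12, and the value is (-3)·(11/12) + 8 = 21/4.
For Column: with q = P(1), equating U's and D's payoffs gives −q + 6 = 11q − 3 ⇒ q = 3/4.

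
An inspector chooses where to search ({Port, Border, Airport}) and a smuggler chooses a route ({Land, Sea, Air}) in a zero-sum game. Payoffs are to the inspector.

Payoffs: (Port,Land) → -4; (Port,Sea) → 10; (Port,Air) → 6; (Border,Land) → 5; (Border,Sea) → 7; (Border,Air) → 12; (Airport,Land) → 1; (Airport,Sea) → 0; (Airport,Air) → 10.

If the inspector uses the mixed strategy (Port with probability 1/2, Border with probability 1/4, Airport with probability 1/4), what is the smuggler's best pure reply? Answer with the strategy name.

Land

If the smuggler plays Land, the inspector's expected payoff is (1/2)·(-4) + (1/4)·5 + (1/4)·1 = -1/2.
If the smuggler plays Sea, the inspector's expected payoff is (1/2)·10 + (1/4)·7 + (1/4)·0 = 27/4.
If the smuggler plays Air, the inspector's expected payoff is (1/2)·6 + (1/4)·12 + (1/4)·10 = 17/2.
The smuggler minimizes the inspector's payoff; the smallest is -1/2, so the best response is Land.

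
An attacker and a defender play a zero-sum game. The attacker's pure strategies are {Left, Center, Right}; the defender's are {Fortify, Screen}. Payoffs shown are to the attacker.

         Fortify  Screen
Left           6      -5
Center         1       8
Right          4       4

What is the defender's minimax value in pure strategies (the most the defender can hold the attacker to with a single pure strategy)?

Column maxima: Fortify → 6, Screen → 8.
The smallest of these is 6.

6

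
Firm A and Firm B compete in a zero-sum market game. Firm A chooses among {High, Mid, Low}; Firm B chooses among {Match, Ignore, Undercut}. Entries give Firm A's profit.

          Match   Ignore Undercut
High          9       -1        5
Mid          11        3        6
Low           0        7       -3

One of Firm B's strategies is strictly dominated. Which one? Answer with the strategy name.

Undercut holds Firm A's payoff strictly below Match in every row: 5 < 9, 6 < 11, -3 < 0.
So Match is strictly dominated for Firm B.

Match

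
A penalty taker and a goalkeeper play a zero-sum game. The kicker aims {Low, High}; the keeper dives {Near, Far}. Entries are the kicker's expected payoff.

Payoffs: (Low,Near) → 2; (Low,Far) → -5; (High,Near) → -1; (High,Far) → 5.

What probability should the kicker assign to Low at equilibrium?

6/13

Row minima: Low → -5, High → -1; maximin = -1.
Column maxima: Near → 2, Far → 5; minimax = 2.
-1 ≠ 2, so there is no saddle point; optimal play is mixed.
Let the kicker play Low with probability p. Expected payoff against Near: 2p + (-1)(1−p) = 3p − 1; against Far: (-5)p + 5(1−p) = −10p + 5.
Setting these equal: 3p − 1 = −10p + 5 ⇒ 13p = 6 ⇒ p = 6/13, and the value is (3)·(6/13) − 1 = 5/13.
For the keeper: with q = P(Near), equating Low's and High's payoffs gives 7q − 5 = −6q + 5 ⇒ q = 10/13.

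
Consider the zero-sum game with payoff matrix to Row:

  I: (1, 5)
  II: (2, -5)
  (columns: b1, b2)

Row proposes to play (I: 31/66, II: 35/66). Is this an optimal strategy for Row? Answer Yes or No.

No

Against b1 this mix gives (31/66)·1 + (35/66)·2 = 101/66.
Against b2 this mix gives (31/66)·5 + (35/66)·(-5) = -10/33.
Column will play b2, holding Row to -10/33. Shifting weight toward the row that does better against b2 would raise this floor (the equalizing mix achieves 15/11 against both b2 and b1), so the proposed strategy is not optimal.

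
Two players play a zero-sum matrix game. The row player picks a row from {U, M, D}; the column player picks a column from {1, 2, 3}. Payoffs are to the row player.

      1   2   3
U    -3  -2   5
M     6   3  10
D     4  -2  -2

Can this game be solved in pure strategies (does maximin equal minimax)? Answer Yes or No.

Yes

Row minima: U → -3, M → 3, D → -2; maximin = 3.
Column maxima: 1 → 6, 2 → 3, 3 → 10; minimax = 3.
maximin = minimax = 3, so a saddle point exists.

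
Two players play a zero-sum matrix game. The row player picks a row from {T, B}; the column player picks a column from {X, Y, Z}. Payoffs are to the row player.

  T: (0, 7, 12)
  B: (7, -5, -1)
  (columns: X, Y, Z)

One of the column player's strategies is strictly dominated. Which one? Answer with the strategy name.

Y holds the row player's payoff strictly below Z in every row: 7 < 12, -5 < -1.
So Z is strictly dominated for the column player.

Z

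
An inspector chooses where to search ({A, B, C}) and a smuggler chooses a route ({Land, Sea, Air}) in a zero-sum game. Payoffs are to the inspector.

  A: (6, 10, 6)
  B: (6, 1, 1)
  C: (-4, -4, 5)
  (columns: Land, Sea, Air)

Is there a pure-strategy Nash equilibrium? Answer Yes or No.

Yes

Row minima: A → 6, B → 1, C → -4; maximin = 6.
Column maxima: Land → 6, Sea → 10, Air → 6; minimax = 6.
maximin = minimax = 6, so a saddle point exists.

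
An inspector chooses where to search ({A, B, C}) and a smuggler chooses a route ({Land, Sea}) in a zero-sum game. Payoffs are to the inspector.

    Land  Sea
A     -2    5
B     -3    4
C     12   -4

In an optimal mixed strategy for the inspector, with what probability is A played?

Row minima: A → -2, B → -3, C → -4; maximin = -2.
Column maxima: Land → 12, Sea → 5; minimax = 5.
-2 ≠ 5, so there is no saddle point; optimal play is mixed.
B is strictly dominated by A, so the inspector never plays it.
On the remaining 2×2 (A, C vs Land, Sea):
Let the inspector play A with probability p. Expected payoff against Land: (-2)p + 12(1−p) = −14p + 12; against Sea: 5p + (-4)(1−p) = 9p − 4.
Setting these equal: −14p + 12 = 9p − 4 ⇒ −23p = -16 ⇒ p = 16/23, and the value is (-14)·(16/23) + 12 = 52/23.
For the smuggler: with q = P(Land), equating A's and C's payoffs gives −7q + 5 = 16q − 4 ⇒ q = 9/23.

16/23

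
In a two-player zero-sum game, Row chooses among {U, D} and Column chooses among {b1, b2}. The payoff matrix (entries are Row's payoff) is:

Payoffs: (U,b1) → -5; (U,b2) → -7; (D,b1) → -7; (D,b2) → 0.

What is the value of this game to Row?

-49/9

Row minima: U → -7, D → -7; maximin = -7.
Column maxima: b1 → -5, b2 → 0; minimax = -5.
-7 ≠ -5, so there is no saddle point; optimal play is mixed.
Let Row play U with probability p. Expected payoff against b1: (-5)p + (-7)(1−p) = 2p − 7; against b2: (-7)p + 0(1−p) = −7p.
Setting these equal: 2p − 7 = −7p ⇒ 9p = 7 ⇒ p = 7/9, and the value is (2)·(7/9) − 7 = -49/9.
For Column: with q = P(b1), equating U's and D's payoffs gives 2q − 7 = −7q ⇒ q = 7/9.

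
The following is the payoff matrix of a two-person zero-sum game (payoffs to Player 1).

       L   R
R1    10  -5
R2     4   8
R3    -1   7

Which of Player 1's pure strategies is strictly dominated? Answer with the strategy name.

R3

R2 gives a strictly higher payoff than R3 against every column: 4 > -1, 8 > 7.
So R3 is strictly dominated and Player 1 never plays it.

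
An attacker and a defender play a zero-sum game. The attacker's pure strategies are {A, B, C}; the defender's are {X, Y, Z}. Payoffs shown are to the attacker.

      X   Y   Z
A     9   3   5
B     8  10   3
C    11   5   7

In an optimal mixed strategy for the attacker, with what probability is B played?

Row minima: A → 3, B → 3, C → 5; maximin = 5.
Column maxima: X → 11, Y → 10, Z → 7; minimax = 7.
5 ≠ 7, so there is no saddle point; optimal play is mixed.
A is strictly dominated by C, so the attacker never plays it.
X is strictly dominated by Z (it gives the attacker strictly more in every row), so the defender never plays it.
On the remaining 2×2 (B, C vs Y, Z):
Let the attacker play B with probability p. Expected payoff against Y: 10p + 5(1−p) = 5p + 5; against Z: 3p + 7(1−p) = −4p + 7.
Setting these equal: 5p + 5 = −4p + 7 ⇒ 9p = 2 ⇒ p = 2/9, and the value is (5)·(2/9) + 5 = 55/9.
For the defender: with q = P(Y), equating B's and C's payoffs gives 7q + 3 = −2q + 7 ⇒ q = 4/9.

2/9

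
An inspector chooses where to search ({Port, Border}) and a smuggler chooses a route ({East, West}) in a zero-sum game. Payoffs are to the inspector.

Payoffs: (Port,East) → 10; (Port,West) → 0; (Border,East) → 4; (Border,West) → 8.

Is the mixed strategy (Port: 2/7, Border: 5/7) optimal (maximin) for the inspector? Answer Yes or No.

Yes

Against East this mix gives (2/7)·10 + (5/7)·4 = 40/7.
Against West this mix gives (2/7)·0 + (5/7)·8 = 40/7.
All of the smuggler's active replies (East, West) yield 40/7, and no column does worse for the inspector. The mix makes the smuggler indifferent and guarantees 40/7, so it is optimal.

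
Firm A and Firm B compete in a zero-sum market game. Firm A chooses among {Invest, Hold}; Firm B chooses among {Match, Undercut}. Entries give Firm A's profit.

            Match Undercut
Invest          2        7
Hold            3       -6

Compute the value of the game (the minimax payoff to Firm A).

33/14

Row minima: Invest → 2, Hold → -6; maximin = 2.
Column maxima: Match → 3, Undercut → 7; minimax = 3.
2 ≠ 3, so there is no saddle point; optimal play is mixed.
Let Firm A play Invest with probability p. Expected payoff against Match: 2p + 3(1−p) = −p + 3; against Undercut: 7p + (-6)(1−p) = 13p − 6.
Setting these equal: −p + 3 = 13p − 6 ⇒ −14p = -9 ⇒ p = 9/14, and the value is (-1)·(9/14) + 3 = 33/14.
For Firm B: with q = P(Match), equating Invest's and Hold's payoffs gives −5q + 7 = 9q − 6 ⇒ q = 13/14.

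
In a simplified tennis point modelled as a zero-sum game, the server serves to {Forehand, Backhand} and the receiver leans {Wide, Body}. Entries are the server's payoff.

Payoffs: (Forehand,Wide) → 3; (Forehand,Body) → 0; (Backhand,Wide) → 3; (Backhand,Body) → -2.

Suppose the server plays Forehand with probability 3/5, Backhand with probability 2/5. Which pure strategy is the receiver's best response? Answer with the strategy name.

If the receiver plays Wide, the server's expected payoff is (3/5)·3 + (2/5)·3 = 3.
If the receiver plays Body, the server's expected payoff is (3/5)·0 + (2/5)·(-2) = -4/5.
The receiver minimizes the server's payoff; the smallest is -4/5, so the best response is Body.

Body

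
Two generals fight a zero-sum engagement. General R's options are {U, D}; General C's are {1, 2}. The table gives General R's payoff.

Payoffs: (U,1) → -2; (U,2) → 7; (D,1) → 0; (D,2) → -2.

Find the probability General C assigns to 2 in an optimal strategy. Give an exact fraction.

Row minima: U → -2, D → -2; maximin = -2.
Column maxima: 1 → 0, 2 → 7; minimax = 0.
-2 ≠ 0, so there is no saddle point; optimal play is mixed.
Let General R play U with probability p. Expected payoff against 1: (-2)p + 0(1−p) = −2p; against 2: 7p + (-2)(1−p) = 9p − 2.
Setting these equal: −2p = 9p − 2 ⇒ −11p = -2 ⇒ p = 2/11, and the value is (-2)·(2/11) = -4/11.
For General C: with q = P(1), equating U's and D's payoffs gives −9q + 7 = 2q − 2 ⇒ q = 9/11.

2/11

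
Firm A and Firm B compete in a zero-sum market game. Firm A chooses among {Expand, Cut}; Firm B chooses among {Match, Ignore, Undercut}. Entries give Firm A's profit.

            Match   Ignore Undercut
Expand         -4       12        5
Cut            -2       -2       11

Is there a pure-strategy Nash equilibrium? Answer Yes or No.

Row minima: Expand → -4, Cut → -2; maximin = -2.
Column maxima: Match → -2, Ignore → 12, Undercut → 11; minimax = -2.
maximin = minimax = -2, so a saddle point exists.

Yes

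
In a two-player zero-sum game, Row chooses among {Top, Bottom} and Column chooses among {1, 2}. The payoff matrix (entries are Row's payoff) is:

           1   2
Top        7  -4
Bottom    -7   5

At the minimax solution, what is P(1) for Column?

9/23

Row minima: Top → -4, Bottom → -7; maximin = -4.
Column maxima: 1 → 7, 2 → 5; minimax = 5.
-4 ≠ 5, so there is no saddle point; optimal play is mixed.
Let Row play Top with probability p. Expected payoff against 1: 7p + (-7)(1−p) = 14p − 7; against 2: (-4)p + 5(1−p) = −9p + 5.
Setting these equal: 14p − 7 = −9p + 5 ⇒ 23p = 12 ⇒ p = 12/23, and the value is (14)·(12/23) − 7 = 7/23.
For Column: with q = P(1), equating Top's and Bottom's payoffs gives 11q − 4 = −12q + 5 ⇒ q = 9/23.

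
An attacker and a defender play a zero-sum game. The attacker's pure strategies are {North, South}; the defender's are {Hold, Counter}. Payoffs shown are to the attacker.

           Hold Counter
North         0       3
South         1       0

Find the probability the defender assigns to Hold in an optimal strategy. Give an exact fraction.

3/4

Row minima: North → 0, South → 0; maximin = 0.
Column maxima: Hold → 1, Counter → 3; minimax = 1.
0 ≠ 1, so there is no saddle point; optimal play is mixed.
Let the attacker play North with probability p. Expected payoff against Hold: 0p + 1(1−p) = −p + 1; against Counter: 3p + 0(1−p) = 3p.
Setting these equal: −p + 1 = 3p ⇒ −4p = -1 ⇒ p = 1/4, and the value is (-1)·(1/4) + 1 = 3/4.
For the defender: with q = P(Hold), equating North's and South's payoffs gives −3q + 3 = q ⇒ q = 3/4.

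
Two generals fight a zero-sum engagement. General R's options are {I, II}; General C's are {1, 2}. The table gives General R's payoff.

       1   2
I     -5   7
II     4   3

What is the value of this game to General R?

43/13

Row minima: I → -5, II → 3; maximin = 3.
Column maxima: 1 → 4, 2 → 7; minimax = 4.
3 ≠ 4, so there is no saddle point; optimal play is mixed.
Let General R play I with probability p. Expected payoff against 1: (-5)p + 4(1−p) = −9p + 4; against 2: 7p + 3(1−p) = 4p + 3.
Setting these equal: −9p + 4 = 4p + 3 ⇒ −13p = -1 ⇒ p = 1/13, and the value is (-9)·(1/13) + 4 = 43/13.
For General C: with q = P(1), equating I's and II's payoffs gives −12q + 7 = q + 3 ⇒ q = 4/13.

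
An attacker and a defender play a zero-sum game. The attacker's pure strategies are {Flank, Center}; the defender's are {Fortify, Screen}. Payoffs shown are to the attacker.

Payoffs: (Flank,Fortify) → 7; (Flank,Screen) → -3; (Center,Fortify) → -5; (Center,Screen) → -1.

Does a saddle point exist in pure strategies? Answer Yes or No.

No

Row minima: Flank → -3, Center → -5; maximin = -3.
Column maxima: Fortify → 7, Screen → -1; minimax = -1.
-3 ≠ -1, so no pure-strategy equilibrium exists.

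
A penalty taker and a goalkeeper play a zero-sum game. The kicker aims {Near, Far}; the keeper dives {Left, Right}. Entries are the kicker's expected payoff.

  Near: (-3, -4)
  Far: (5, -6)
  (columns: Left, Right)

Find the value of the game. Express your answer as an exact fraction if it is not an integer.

Row minima: Near → -4, Far → -6; maximin = -4.
Column maxima: Left → 5, Right → -4; minimax = -4.
Since maximin = minimax = -4, there is a saddle point and the value is -4.

-4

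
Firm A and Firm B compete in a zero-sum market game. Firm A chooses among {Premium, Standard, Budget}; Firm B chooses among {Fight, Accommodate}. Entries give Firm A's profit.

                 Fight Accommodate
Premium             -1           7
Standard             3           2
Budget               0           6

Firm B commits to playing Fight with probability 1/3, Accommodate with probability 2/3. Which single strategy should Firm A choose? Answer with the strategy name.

Expected payoff of Premium: (1/3)·(-1) + (2/3)·7 = 13/3.
Expected payoff of Standard: (1/3)·3 + (2/3)·2 = 7/3.
Expected payoff of Budget: (1/3)·0 + (2/3)·6 = 4.
The largest is 13/3, so Firm A's best response is Premium.

Premium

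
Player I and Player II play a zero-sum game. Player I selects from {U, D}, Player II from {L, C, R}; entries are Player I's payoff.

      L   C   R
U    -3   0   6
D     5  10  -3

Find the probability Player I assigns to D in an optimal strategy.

Row minima: U → -3, D → -3; maximin = -3.
Column maxima: L → 5, C → 10, R → 6; minimax = 5.
-3 ≠ 5, so there is no saddle point; optimal play is mixed.
C is strictly dominated by L (it gives Player I strictly more in every row), so Player II never plays it.
On the remaining 2×2 (U, D vs L, R):
Let Player I play U with probability p. Expected payoff against L: (-3)p + 5(1−p) = −8p + 5; against R: 6p + (-3)(1−p) = 9p − 3.
Setting these equal: −8p + 5 = 9p − 3 ⇒ −17p = -8 ⇒ p = 8/17, and the value is (-8)·(8/17) + 5 = 21/17.
For Player II: with q = P(L), equating U's and D's payoffs gives −9q + 6 = 8q − 3 ⇒ q = 9/17.

9/17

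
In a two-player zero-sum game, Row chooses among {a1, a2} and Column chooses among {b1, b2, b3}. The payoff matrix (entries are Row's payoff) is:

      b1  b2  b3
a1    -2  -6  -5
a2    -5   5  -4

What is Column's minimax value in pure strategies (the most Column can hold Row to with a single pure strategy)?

-4

Column maxima: b1 → -2, b2 → 5, b3 → -4.
The smallest of these is -4.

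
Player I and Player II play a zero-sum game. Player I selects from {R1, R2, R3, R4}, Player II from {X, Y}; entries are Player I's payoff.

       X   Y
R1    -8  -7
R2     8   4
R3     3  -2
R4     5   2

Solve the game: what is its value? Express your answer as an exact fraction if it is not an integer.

4

Row minima: R1 → -8, R2 → 4, R3 → -2, R4 → 2; maximin = 4.
Column maxima: X → 8, Y → 4; minimax = 4.
Since maximin = minimax = 4, there is a saddle point and the value is 4.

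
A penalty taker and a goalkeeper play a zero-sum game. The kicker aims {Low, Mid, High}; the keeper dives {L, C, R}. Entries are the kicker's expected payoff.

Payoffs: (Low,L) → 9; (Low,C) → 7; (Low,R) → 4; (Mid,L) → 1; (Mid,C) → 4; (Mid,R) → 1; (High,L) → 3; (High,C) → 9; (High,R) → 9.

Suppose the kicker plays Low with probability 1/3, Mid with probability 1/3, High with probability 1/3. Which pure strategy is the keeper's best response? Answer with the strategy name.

If the keeper plays L, the kicker's expected payoff is (1/3)·9 + (1/3)·1 + (1/3)·3 = 13/3.
If the keeper plays C, the kicker's expected payoff is (1/3)·7 + (1/3)·4 + (1/3)·9 = 20/3.
If the keeper plays R, the kicker's expected payoff is (1/3)·4 + (1/3)·1 + (1/3)·9 = 14/3.
The keeper minimizes the kicker's payoff; the smallest is 13/3, so the best response is L.

L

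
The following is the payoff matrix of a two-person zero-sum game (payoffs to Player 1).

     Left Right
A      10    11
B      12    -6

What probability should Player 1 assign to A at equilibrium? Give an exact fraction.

18/19

Row minima: A → 10, B → -6; maximin = 10.
Column maxima: Left → 12, Right → 11; minimax = 11.
10 ≠ 11, so there is no saddle point; optimal play is mixed.
Let Player 1 play A with probability p. Expected payoff against Left: 10p + 12(1−p) = −2p + 12; against Right: 11p + (-6)(1−p) = 17p − 6.
Setting these equal: −2p + 12 = 17p − 6 ⇒ −19p = -18 ⇒ p = 18/19, and the value is (-2)·(18/19) + 12 = 192/19.
For Player 2: with q = P(Left), equating A's and B's payoffs gives −q + 11 = 18q − 6 ⇒ q = 17/19.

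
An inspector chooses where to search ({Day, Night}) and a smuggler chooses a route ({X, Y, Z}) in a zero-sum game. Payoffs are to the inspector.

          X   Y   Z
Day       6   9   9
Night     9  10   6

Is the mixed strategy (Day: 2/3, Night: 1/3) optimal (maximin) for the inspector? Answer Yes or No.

No

Against X this mix gives (2/3)·6 + (1/3)·9 = 7.
Against Y this mix gives (2/3)·9 + (1/3)·10 = 28/3.
Against Z this mix gives (2/3)·9 + (1/3)·6 = 8.
The smuggler will play X, holding the inspector to 7. Shifting weight toward the row that does better against X would raise this floor (the equalizing mix achieves 15/2 against both X and Z), so the proposed strategy is not optimal.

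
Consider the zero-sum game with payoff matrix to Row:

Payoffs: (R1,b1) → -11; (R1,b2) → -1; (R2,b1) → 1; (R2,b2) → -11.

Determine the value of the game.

-61/11

Row minima: R1 → -11, R2 → -11; maximin = -11.
Column maxima: b1 → 1, b2 → -1; minimax = -1.
-11 ≠ -1, so there is no saddle point; optimal play is mixed.
Let Row play R1 with probability p. Expected payoff against b1: (-11)p + 1(1−p) = −12p + 1; against b2: (-1)p + (-11)(1−p) = 10p − 11.
Setting these equal: −12p + 1 = 10p − 11 ⇒ −22p = -12 ⇒ p = 6/11, and the value is (-12)·(6/11) + 1 = -61/11.
For Column: with q = P(b1), equating R1's and R2's payoffs gives −10q − 1 = 12q − 11 ⇒ q = 5/11.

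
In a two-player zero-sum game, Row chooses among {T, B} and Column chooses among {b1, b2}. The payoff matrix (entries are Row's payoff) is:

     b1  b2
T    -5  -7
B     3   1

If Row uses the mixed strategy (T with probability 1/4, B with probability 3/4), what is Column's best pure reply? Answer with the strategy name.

If Column plays b1, Row's expected payoff is (1/4)·(-5) + (3/4)·3 = 1.
If Column plays b2, Row's expected payoff is (1/4)·(-7) + (3/4)·1 = -1.
Column minimizes Row's payoff; the smallest is -1, so the best response is b2.

b2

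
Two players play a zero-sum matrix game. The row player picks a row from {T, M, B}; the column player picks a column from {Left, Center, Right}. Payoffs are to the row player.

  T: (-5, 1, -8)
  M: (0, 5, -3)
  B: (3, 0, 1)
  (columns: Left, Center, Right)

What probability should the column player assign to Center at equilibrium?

4/9

Row minima: T → -8, M → -3, B → 0; maximin = 0.
Column maxima: Left → 3, Center → 5, Right → 1; minimax = 1.
0 ≠ 1, so there is no saddle point; optimal play is mixed.
T is strictly dominated by M, so the row player never plays it.
Left is strictly dominated by Right (it gives the row player strictly more in every row), so the column player never plays it.
On the remaining 2×2 (M, B vs Center, Right):
Let the row player play M with probability p. Expected payoff against Center: 5p + 0(1−p) = 5p; against Right: (-3)p + 1(1−p) = −4p + 1.
Setting these equal: 5p = −4p + 1 ⇒ 9p = 1 ⇒ p = 1/9, and the value is (5)·(1/9) = 5/9.
For the column player: with q = P(Center), equating M's and B's payoffs gives 8q − 3 = −q + 1 ⇒ q = 4/9.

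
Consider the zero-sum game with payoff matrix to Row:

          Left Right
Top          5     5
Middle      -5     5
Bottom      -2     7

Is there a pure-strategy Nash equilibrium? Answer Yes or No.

Yes

Row minima: Top → 5, Middle → -5, Bottom → -2; maximin = 5.
Column maxima: Left → 5, Right → 7; minimax = 5.
maximin = minimax = 5, so a saddle point exists.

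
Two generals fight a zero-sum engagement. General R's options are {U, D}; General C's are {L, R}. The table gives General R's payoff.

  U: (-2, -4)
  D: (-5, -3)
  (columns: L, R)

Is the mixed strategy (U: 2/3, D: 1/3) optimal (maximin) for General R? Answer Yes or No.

Against L this mix gives (2/3)·(-2) + (1/3)·(-5) = -3.
Against R this mix gives (2/3)·(-4) + (1/3)·(-3) = -11/3.
General C will play R, holding General R to -11/3. Shifting weight toward the row that does better against R would raise this floor (the equalizing mix achieves -7/2 against both R and L), so the proposed strategy is not optimal.

No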